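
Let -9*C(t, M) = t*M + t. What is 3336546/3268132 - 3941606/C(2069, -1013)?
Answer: -6809315303865/427681643081 ≈ -15.921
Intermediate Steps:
C(t, M) = -t/9 - M*t/9 (C(t, M) = -(t*M + t)/9 = -(M*t + t)/9 = -(t + M*t)/9 = -t/9 - M*t/9)
3336546/3268132 - 3941606/C(2069, -1013) = 3336546/3268132 - 3941606*(-9/(2069*(1 - 1013))) = 3336546*(1/3268132) - 3941606/((-⅑*2069*(-1012))) = 1668273/1634066 - 3941606/2093828/9 = 1668273/1634066 - 3941606*9/2093828 = 1668273/1634066 - 17737227/1046914 = -6809315303865/427681643081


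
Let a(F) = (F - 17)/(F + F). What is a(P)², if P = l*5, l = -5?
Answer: 441/625 ≈ 0.70560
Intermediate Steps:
P = -25 (P = -5*5 = -25)
a(F) = (-17 + F)/(2*F) (a(F) = (-17 + F)/((2*F)) = (-17 + F)*(1/(2*F)) = (-17 + F)/(2*F))
a(P)² = ((½)*(-17 - 25)/(-25))² = ((½)*(-1/25)*(-42))² = (21/25)² = 441/625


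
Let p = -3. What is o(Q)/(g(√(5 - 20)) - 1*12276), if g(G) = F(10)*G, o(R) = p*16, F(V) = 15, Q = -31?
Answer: 21824/5581613 + 80*I*√15/16744839 ≈ 0.00391 + 1.8504e-5*I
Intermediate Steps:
o(R) = -48 (o(R) = -3*16 = -48)
g(G) = 15*G
o(Q)/(g(√(5 - 20)) - 1*12276) = -48/(15*√(5 - 20) - 1*12276) = -48/(15*√(-15) - 12276) = -48/(15*(I*√15) - 12276) = -48/(15*I*√15 - 12276) = -48/(-12276 + 15*I*√15)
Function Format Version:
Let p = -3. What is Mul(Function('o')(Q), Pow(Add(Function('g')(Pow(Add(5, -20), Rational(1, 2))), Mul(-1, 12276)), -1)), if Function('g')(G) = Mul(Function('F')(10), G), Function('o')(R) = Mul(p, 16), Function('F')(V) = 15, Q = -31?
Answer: Add(Rational(21824, 5581613), Mul(Rational(80, 16744839), I, Pow(15, Rational(1, 2)))) ≈ Add(0.0039100, Mul(1.8504e-5, I))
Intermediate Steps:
Function('o')(R) = -48 (Function('o')(R) = Mul(-3, 16) = -48)
Function('g')(G) = Mul(15, G)
Mul(Function('o')(Q), Pow(Add(Function('g')(Pow(Add(5, -20), Rational(1, 2))), Mul(-1, 12276)), -1)) = Mul(-48, Pow(Add(Mul(15, Pow(Add(5, -20), Rational(1, 2))), Mul(-1, 12276)), -1)) = Mul(-48, Pow(Add(Mul(15, Pow(-15, Rational(1, 2))), -12276), -1)) = Mul(-48, Pow(Add(Mul(15, Mul(I, Pow(15, Rational(1, 2)))), -12276), -1)) = Mul(-48, Pow(Add(Mul(15, I, Pow(15, Rational(1, 2))), -12276), -1)) = Mul(-48, Pow(Add(-12276, Mul(15, I, Pow(15, Rational(1, 2)))), -1))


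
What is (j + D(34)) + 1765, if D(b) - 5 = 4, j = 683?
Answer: 2457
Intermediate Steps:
D(b) = 9 (D(b) = 5 + 4 = 9)
(j + D(34)) + 1765 = (683 + 9) + 1765 = 692 + 1765 = 2457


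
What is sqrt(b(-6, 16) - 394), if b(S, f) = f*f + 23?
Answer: I*sqrt(115) ≈ 10.724*I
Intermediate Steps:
b(S, f) = 23 + f**2 (b(S, f) = f**2 + 23 = 23 + f**2)
sqrt(b(-6, 16) - 394) = sqrt((23 + 16**2) - 394) = sqrt((23 + 256) - 394) = sqrt(279 - 394) = sqrt(-115) = I*sqrt(115)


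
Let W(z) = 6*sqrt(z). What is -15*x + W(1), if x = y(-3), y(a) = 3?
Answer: -39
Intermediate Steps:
x = 3
-15*x + W(1) = -15*3 + 6*sqrt(1) = -45 + 6*1 = -45 + 6 = -39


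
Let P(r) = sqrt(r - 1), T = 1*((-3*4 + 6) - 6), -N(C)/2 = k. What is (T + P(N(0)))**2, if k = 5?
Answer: (12 - I*sqrt(11))**2 ≈ 133.0 - 79.599*I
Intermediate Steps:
N(C) = -10 (N(C) = -2*5 = -10)
T = -12 (T = 1*((-12 + 6) - 6) = 1*(-6 - 6) = 1*(-12) = -12)
P(r) = sqrt(-1 + r)
(T + P(N(0)))**2 = (-12 + sqrt(-1 - 10))**2 = (-12 + sqrt(-11))**2 = (-12 + I*sqrt(11))**2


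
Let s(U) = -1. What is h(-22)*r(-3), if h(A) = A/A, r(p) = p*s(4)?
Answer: 3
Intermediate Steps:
r(p) = -p (r(p) = p*(-1) = -p)
h(A) = 1
h(-22)*r(-3) = 1*(-1*(-3)) = 1*3 = 3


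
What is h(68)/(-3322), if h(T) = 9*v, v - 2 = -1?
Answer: -9/3322 ≈ -0.0027092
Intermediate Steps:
v = 1 (v = 2 - 1 = 1)
h(T) = 9 (h(T) = 9*1 = 9)
h(68)/(-3322) = 9/(-3322) = 9*(-1/3322) = -9/3322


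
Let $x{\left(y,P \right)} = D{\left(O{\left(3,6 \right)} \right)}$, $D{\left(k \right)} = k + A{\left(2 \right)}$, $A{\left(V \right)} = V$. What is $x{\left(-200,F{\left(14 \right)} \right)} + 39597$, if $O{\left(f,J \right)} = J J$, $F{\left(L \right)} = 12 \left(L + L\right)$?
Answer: $39635$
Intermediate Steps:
$F{\left(L \right)} = 24 L$ ($F{\left(L \right)} = 12 \cdot 2 L = 24 L$)
$O{\left(f,J \right)} = J^{2}$
$D{\left(k \right)} = 2 + k$ ($D{\left(k \right)} = k + 2 = 2 + k$)
$x{\left(y,P \right)} = 38$ ($x{\left(y,P \right)} = 2 + 6^{2} = 2 + 36 = 38$)
$x{\left(-200,F{\left(14 \right)} \right)} + 39597 = 38 + 39597 = 39635$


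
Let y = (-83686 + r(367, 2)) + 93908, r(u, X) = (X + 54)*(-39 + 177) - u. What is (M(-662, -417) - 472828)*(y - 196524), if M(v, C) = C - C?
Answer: 84608315148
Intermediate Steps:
r(u, X) = 7452 - u + 138*X (r(u, X) = (54 + X)*138 - u = (7452 + 138*X) - u = 7452 - u + 138*X)
M(v, C) = 0
y = 17583 (y = (-83686 + (7452 - 1*367 + 138*2)) + 93908 = (-83686 + (7452 - 367 + 276)) + 93908 = (-83686 + 7361) + 93908 = -76325 + 93908 = 17583)
(M(-662, -417) - 472828)*(y - 196524) = (0 - 472828)*(17583 - 196524) = -472828*(-178941) = 84608315148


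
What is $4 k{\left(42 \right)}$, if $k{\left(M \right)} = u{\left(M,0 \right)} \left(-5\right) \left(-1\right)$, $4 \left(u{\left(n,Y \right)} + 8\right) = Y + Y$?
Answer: $-160$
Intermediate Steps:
$u{\left(n,Y \right)} = -8 + \frac{Y}{2}$ ($u{\left(n,Y \right)} = -8 + \frac{Y + Y}{4} = -8 + \frac{2 Y}{4} = -8 + \frac{Y}{2}$)
$k{\left(M \right)} = -40$ ($k{\left(M \right)} = \left(-8 + \frac{1}{2} \cdot 0\right) \left(-5\right) \left(-1\right) = \left(-8 + 0\right) \left(-5\right) \left(-1\right) = \left(-8\right) \left(-5\right) \left(-1\right) = 40 \left(-1\right) = -40$)
$4 k{\left(42 \right)} = 4 \left(-40\right) = -160$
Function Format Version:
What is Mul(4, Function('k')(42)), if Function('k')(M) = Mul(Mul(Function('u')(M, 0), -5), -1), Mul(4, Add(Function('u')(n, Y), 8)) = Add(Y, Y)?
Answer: -160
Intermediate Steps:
Function('u')(n, Y) = Add(-8, Mul(Rational(1, 2), Y)) (Function('u')(n, Y) = Add(-8, Mul(Rational(1, 4), Add(Y, Y))) = Add(-8, Mul(Rational(1, 4), Mul(2, Y))) = Add(-8, Mul(Rational(1, 2), Y)))
Function('k')(M) = -40 (Function('k')(M) = Mul(Mul(Add(-8, Mul(Rational(1, 2), 0)), -5), -1) = Mul(Mul(Add(-8, 0), -5), -1) = Mul(Mul(-8, -5), -1) = Mul(40, -1) = -40)
Mul(4, Function('k')(42)) = Mul(4, -40) = -160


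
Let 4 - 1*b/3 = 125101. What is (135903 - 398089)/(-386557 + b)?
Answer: 131093/380924 ≈ 0.34414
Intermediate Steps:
b = -375291 (b = 12 - 3*125101 = 12 - 375303 = -375291)
(135903 - 398089)/(-386557 + b) = (135903 - 398089)/(-386557 - 375291) = -262186/(-761848) = -262186*(-1/761848) = 131093/380924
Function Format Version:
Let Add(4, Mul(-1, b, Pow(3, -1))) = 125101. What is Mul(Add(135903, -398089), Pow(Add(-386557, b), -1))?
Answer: Rational(131093, 380924) ≈ 0.34414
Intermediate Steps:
b = -375291 (b = Add(12, Mul(-3, 125101)) = Add(12, -375303) = -375291)
Mul(Add(135903, -398089), Pow(Add(-386557, b), -1)) = Mul(Add(135903, -398089), Pow(Add(-386557, -375291), -1)) = Mul(-262186, Pow(-761848, -1)) = Mul(-262186, Rational(-1, 761848)) = Rational(131093, 380924)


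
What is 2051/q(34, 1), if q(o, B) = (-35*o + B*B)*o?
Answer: -2051/40426 ≈ -0.050735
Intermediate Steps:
q(o, B) = o*(B² - 35*o) (q(o, B) = (-35*o + B²)*o = (B² - 35*o)*o = o*(B² - 35*o))
2051/q(34, 1) = 2051/((34*(1² - 35*34))) = 2051/((34*(1 - 1190))) = 2051/((34*(-1189))) = 2051/(-40426) = 2051*(-1/40426) = -2051/40426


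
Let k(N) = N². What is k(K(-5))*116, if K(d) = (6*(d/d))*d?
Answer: 104400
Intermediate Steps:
K(d) = 6*d (K(d) = (6*1)*d = 6*d)
k(K(-5))*116 = (6*(-5))²*116 = (-30)²*116 = 900*116 = 104400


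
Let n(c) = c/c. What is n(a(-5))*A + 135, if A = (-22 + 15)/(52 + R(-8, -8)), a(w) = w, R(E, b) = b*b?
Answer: 15653/116 ≈ 134.94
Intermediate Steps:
R(E, b) = b**2
n(c) = 1
A = -7/116 (A = (-22 + 15)/(52 + (-8)**2) = -7/(52 + 64) = -7/116 ≈ -0.060345)
n(a(-5))*A + 135 = 1*(-7/116) + 135 = -7/116 + 135 = 15653/116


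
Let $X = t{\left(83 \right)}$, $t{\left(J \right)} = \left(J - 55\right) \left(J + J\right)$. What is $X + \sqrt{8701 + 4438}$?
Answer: $4648 + \sqrt{13139} \approx 4762.6$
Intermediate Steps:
$t{\left(J \right)} = 2 J \left(-55 + J\right)$ ($t{\left(J \right)} = \left(-55 + J\right) 2 J = 2 J \left(-55 + J\right)$)
$X = 4648$ ($X = 2 \cdot 83 \left(-55 + 83\right) = 2 \cdot 83 \cdot 28 = 4648$)
$X + \sqrt{8701 + 4438} = 4648 + \sqrt{8701 + 4438} = 4648 + \sqrt{13139}$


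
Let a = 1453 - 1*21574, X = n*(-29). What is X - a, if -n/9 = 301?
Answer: 98682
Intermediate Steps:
n = -2709 (n = -9*301 = -2709)
X = 78561 (X = -2709*(-29) = 78561)
a = -20121 (a = 1453 - 21574 = -20121)
X - a = 78561 - 1*(-20121) = 78561 + 20121 = 98682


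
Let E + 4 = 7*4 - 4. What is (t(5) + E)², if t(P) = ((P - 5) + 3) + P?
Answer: 784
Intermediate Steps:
t(P) = -2 + 2*P (t(P) = ((-5 + P) + 3) + P = (-2 + P) + P = -2 + 2*P)
E = 20 (E = -4 + (7*4 - 4) = -4 + (28 - 4) = -4 + 24 = 20)
(t(5) + E)² = ((-2 + 2*5) + 20)² = ((-2 + 10) + 20)² = (8 + 20)² = 28² = 784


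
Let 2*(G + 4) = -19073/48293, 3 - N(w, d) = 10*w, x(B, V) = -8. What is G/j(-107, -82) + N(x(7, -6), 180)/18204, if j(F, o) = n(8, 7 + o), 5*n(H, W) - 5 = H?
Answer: -18398419523/11428635036 ≈ -1.6099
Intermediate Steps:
n(H, W) = 1 + H/5
j(F, o) = 13/5 (j(F, o) = 1 + (⅕)*8 = 1 + 8/5 = 13/5)
N(w, d) = 3 - 10*w
G = -405417/96586 (G = -4 + (-19073/48293)/2 = -4 + (-19073*1/48293)/2 = -4 + (½)*(-19073/48293) = -4 - 19073/96586 = -405417/96586 ≈ -4.1975)
G/j(-107, -82) + N(x(7, -6), 180)/18204 = -405417/(96586*13/5) + (3 - 10*(-8))/18204 = -405417/96586*5/13 + (3 + 80)*(1/18204) = -2027085/1255618 + 83*(1/18204) = -2027085/1255618 + 83/18204 = -18398419523/11428635036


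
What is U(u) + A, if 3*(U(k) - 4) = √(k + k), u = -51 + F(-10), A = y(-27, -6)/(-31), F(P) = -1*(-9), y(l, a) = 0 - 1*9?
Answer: 133/31 + 2*I*√21/3 ≈ 4.2903 + 3.055*I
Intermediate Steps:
y(l, a) = -9 (y(l, a) = 0 - 9 = -9)
F(P) = 9
A = 9/31 (A = -9/(-31) = -9*(-1/31) = 9/31 ≈ 0.29032)
u = -42 (u = -51 + 9 = -42)
U(k) = 4 + √2*√k/3 (U(k) = 4 + √(k + k)/3 = 4 + √(2*k)/3 = 4 + (√2*√k)/3 = 4 + √2*√k/3)
U(u) + A = (4 + √2*√(-42)/3) + 9/31 = (4 + √2*(I*√42)/3) + 9/31 = (4 + 2*I*√21/3) + 9/31 = 133/31 + 2*I*√21/3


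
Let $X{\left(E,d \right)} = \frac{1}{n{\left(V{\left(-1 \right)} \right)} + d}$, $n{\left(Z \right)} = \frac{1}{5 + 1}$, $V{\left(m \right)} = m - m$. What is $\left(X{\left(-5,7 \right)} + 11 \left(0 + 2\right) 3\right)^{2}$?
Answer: $\frac{8088336}{1849} \approx 4374.4$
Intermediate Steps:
$V{\left(m \right)} = 0$
$n{\left(Z \right)} = \frac{1}{6}$
$X{\left(E,d \right)} = \frac{1}{\frac{1}{6} + d}$
$\left(X{\left(-5,7 \right)} + 11 \left(0 + 2\right) 3\right)^{2} = \left(\frac{6}{1 + 6 \cdot 7} + 11 \left(0 + 2\right) 3\right)^{2} = \left(\frac{6}{1 + 42} + 11 \cdot 2 \cdot 3\right)^{2} = \left(\frac{6}{43} + 11 \cdot 6\right)^{2} = \left(6 \cdot \frac{1}{43} + 66\right)^{2} = \left(\frac{6}{43} + 66\right)^{2} = \left(\frac{2844}{43}\right)^{2} = \frac{8088336}{1849}$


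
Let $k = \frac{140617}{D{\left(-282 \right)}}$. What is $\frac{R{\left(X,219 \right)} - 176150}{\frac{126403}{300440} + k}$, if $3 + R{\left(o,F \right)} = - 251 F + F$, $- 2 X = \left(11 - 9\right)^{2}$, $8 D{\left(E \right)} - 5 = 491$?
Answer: $- \frac{2150547416920}{21127404233} \approx -101.79$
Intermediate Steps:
$D{\left(E \right)} = 62$ ($D{\left(E \right)} = \frac{5}{8} + \frac{1}{8} \cdot 491 = \frac{5}{8} + \frac{491}{8} = 62$)
$X = -2$ ($X = - \frac{\left(11 - 9\right)^{2}}{2} = - \frac{2^{2}}{2} = \left(- \frac{1}{2}\right) 4 = -2$)
$R{\left(o,F \right)} = -3 - 250 F$ ($R{\left(o,F \right)} = -3 + \left(- 251 F + F\right) = -3 - 250 F$)
$k = \frac{140617}{62} \approx 2268.0$
$\frac{R{\left(X,219 \right)} - 176150}{\frac{126403}{300440} + k} = \frac{\left(-3 - 54750\right) - 176150}{\frac{126403}{300440} + \frac{140617}{62}} = \frac{\left(-3 - 54750\right) - 176150}{126403 \cdot \frac{1}{300440} + \frac{140617}{62}} = \frac{-54753 - 176150}{\frac{126403}{300440} + \frac{140617}{62}} = - \frac{230903}{\frac{21127404233}{9313640}} = \left(-230903\right) \frac{9313640}{21127404233} = - \frac{2150547416920}{21127404233}$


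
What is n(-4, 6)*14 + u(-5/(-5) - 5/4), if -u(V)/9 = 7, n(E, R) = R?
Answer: 21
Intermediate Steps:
u(V) = -63 (u(V) = -9*7 = -63)
n(-4, 6)*14 + u(-5/(-5) - 5/4) = 6*14 - 63 = 84 - 63 = 21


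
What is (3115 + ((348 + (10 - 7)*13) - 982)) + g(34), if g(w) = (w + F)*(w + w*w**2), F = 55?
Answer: 3503602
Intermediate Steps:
g(w) = (55 + w)*(w + w**3) (g(w) = (w + 55)*(w + w*w**2) = (55 + w)*(w + w**3))
(3115 + ((348 + (10 - 7)*13) - 982)) + g(34) = (3115 + ((348 + (10 - 7)*13) - 982)) + 34*(55 + 34 + 34**3 + 55*34**2) = (3115 + ((348 + 3*13) - 982)) + 34*(55 + 34 + 39304 + 55*1156) = (3115 + ((348 + 39) - 982)) + 34*(55 + 34 + 39304 + 63580) = (3115 + (387 - 982)) + 34*102973 = (3115 - 595) + 3501082 = 2520 + 3501082 = 3503602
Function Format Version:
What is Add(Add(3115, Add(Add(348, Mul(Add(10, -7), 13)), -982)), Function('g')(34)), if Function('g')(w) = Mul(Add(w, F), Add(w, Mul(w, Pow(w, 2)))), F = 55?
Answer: 3503602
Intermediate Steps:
Function('g')(w) = Mul(Add(55, w), Add(w, Pow(w, 3))) (Function('g')(w) = Mul(Add(w, 55), Add(w, Mul(w, Pow(w, 2)))) = Mul(Add(55, w), Add(w, Pow(w, 3))))
Add(Add(3115, Add(Add(348, Mul(Add(10, -7), 13)), -982)), Function('g')(34)) = Add(Add(3115, Add(Add(348, Mul(Add(10, -7), 13)), -982)), Mul(34, Add(55, 34, Pow(34, 3), Mul(55, Pow(34, 2))))) = Add(Add(3115, Add(Add(348, Mul(3, 13)), -982)), Mul(34, Add(55, 34, 39304, Mul(55, 1156)))) = Add(Add(3115, Add(Add(348, 39), -982)), Mul(34, Add(55, 34, 39304, 63580))) = Add(Add(3115, Add(387, -982)), Mul(34, 102973)) = Add(Add(3115, -595), 3501082) = Add(2520, 3501082) = 3503602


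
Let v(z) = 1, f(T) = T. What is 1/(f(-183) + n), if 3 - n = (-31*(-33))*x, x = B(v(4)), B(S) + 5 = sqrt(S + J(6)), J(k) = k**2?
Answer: -1645/4789116 - 341*sqrt(37)/4789116 ≈ -0.00077660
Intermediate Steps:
B(S) = -5 + sqrt(36 + S) (B(S) = -5 + sqrt(S + 6**2) = -5 + sqrt(S + 36) = -5 + sqrt(36 + S))
x = -5 + sqrt(37) (x = -5 + sqrt(36 + 1) = -5 + sqrt(37) ≈ 1.0828)
n = 5118 - 1023*sqrt(37) (n = 3 - (-31*(-33))*(-5 + sqrt(37)) = 3 - 1023*(-5 + sqrt(37)) = 3 - (-5115 + 1023*sqrt(37)) = 3 + (5115 - 1023*sqrt(37)) = 5118 - 1023*sqrt(37) ≈ -1104.7)
1/(f(-183) + n) = 1/(-183 + (5118 - 1023*sqrt(37))) = 1/(4935 - 1023*sqrt(37))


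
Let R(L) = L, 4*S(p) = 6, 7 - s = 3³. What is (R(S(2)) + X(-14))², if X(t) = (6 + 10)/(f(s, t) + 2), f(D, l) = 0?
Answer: 361/4 ≈ 90.250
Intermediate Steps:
s = -20 (s = 7 - 1*3³ = 7 - 1*27 = 7 - 27 = -20)
S(p) = 3/2 (S(p) = (¼)*6 = 3/2)
X(t) = 8 (X(t) = (6 + 10)/(0 + 2) = 16/2 = 16*(½) = 8)
(R(S(2)) + X(-14))² = (3/2 + 8)² = (19/2)² = 361/4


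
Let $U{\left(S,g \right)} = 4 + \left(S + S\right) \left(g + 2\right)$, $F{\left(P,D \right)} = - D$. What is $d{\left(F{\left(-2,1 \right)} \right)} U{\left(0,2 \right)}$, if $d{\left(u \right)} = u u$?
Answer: $4$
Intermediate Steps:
$d{\left(u \right)} = u^{2}$
$U{\left(S,g \right)} = 4 + 2 S \left(2 + g\right)$
$d{\left(F{\left(-2,1 \right)} \right)} U{\left(0,2 \right)} = \left(\left(-1\right) 1\right)^{2} \left(4 + 4 \cdot 0 + 2 \cdot 0 \cdot 2\right) = \left(-1\right)^{2} \left(4 + 0 + 0\right) = 1 \cdot 4 = 4$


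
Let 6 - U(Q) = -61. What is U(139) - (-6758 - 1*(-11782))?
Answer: -4957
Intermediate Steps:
U(Q) = 67 (U(Q) = 6 - 1*(-61) = 6 + 61 = 67)
U(139) - (-6758 - 1*(-11782)) = 67 - (-6758 - 1*(-11782)) = 67 - (-6758 + 11782) = 67 - 1*5024 = 67 - 5024 = -4957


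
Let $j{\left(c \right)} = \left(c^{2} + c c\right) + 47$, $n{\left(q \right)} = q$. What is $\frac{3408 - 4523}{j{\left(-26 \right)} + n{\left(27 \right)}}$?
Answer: $- \frac{1115}{1426} \approx -0.78191$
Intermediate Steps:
$j{\left(c \right)} = 47 + 2 c^{2}$ ($j{\left(c \right)} = \left(c^{2} + c^{2}\right) + 47 = 2 c^{2} + 47 = 47 + 2 c^{2}$)
$\frac{3408 - 4523}{j{\left(-26 \right)} + n{\left(27 \right)}} = \frac{3408 - 4523}{\left(47 + 2 \left(-26\right)^{2}\right) + 27} = - \frac{1115}{\left(47 + 2 \cdot 676\right) + 27} = - \frac{1115}{\left(47 + 1352\right) + 27} = - \frac{1115}{1399 + 27} = - \frac{1115}{1426}$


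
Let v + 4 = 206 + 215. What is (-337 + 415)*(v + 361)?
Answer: 60684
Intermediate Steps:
v = 417 (v = -4 + (206 + 215) = -4 + 421 = 417)
(-337 + 415)*(v + 361) = (-337 + 415)*(417 + 361) = 78*778 = 60684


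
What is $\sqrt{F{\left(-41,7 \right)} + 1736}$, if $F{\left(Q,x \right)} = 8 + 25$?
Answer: $\sqrt{1769} \approx 42.059$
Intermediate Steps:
$F{\left(Q,x \right)} = 33$
$\sqrt{F{\left(-41,7 \right)} + 1736} = \sqrt{33 + 1736} = \sqrt{1769}$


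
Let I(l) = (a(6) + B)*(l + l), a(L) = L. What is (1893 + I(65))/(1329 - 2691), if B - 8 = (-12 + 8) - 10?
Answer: -631/454 ≈ -1.3899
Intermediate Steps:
B = -6 (B = 8 + ((-12 + 8) - 10) = 8 + (-4 - 10) = 8 - 14 = -6)
I(l) = 0 (I(l) = (6 - 6)*(l + l) = 0*(2*l) = 0)
(1893 + I(65))/(1329 - 2691) = (1893 + 0)/(1329 - 2691) = 1893/(-1362) = 1893*(-1/1362) = -631/454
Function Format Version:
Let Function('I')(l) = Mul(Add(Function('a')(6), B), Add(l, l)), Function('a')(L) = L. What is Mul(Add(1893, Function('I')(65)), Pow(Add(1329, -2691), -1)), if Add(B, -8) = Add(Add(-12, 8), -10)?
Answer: Rational(-631, 454) ≈ -1.3899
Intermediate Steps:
B = -6 (B = Add(8, Add(Add(-12, 8), -10)) = Add(8, Add(-4, -10)) = Add(8, -14) = -6)
Function('I')(l) = 0 (Function('I')(l) = Mul(Add(6, -6), Add(l, l)) = Mul(0, Mul(2, l)) = 0)
Mul(Add(1893, Function('I')(65)), Pow(Add(1329, -2691), -1)) = Mul(Add(1893, 0), Pow(Add(1329, -2691), -1)) = Mul(1893, Pow(-1362, -1)) = Mul(1893, Rational(-1, 1362)) = Rational(-631, 454)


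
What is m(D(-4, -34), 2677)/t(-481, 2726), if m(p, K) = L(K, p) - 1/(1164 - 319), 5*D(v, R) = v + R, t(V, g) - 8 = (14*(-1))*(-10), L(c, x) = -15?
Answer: -3169/31265 ≈ -0.10136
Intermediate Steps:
t(V, g) = 148 (t(V, g) = 8 + (14*(-1))*(-10) = 8 - 14*(-10) = 8 + 140 = 148)
D(v, R) = R/5 + v/5 (D(v, R) = (v + R)/5 = (R + v)/5 = R/5 + v/5)
m(p, K) = -12676/845 (m(p, K) = -15 - 1/(1164 - 319) = -15 - 1/845 = -12676/845)
m(D(-4, -34), 2677)/t(-481, 2726) = -12676/845/148 = -12676/845*1/148 = -3169/31265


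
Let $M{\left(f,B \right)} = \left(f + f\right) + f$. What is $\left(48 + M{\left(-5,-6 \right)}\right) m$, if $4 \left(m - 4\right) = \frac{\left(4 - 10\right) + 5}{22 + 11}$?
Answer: $\frac{527}{4} \approx 131.75$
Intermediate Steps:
$M{\left(f,B \right)} = 3 f$ ($M{\left(f,B \right)} = 2 f + f = 3 f$)
$m = \frac{527}{132}$ ($m = 4 + \frac{\left(\left(4 - 10\right) + 5\right) \frac{1}{22 + 11}}{4} = 4 + \frac{\left(-6 + 5\right) \frac{1}{33}}{4} = 4 + \frac{\left(-1\right) \frac{1}{33}}{4} = 4 + \frac{1}{4} \left(- \frac{1}{33}\right) = 4 - \frac{1}{132} = \frac{527}{132} \approx 3.9924$)
$\left(48 + M{\left(-5,-6 \right)}\right) m = \left(48 + 3 \left(-5\right)\right) \frac{527}{132} = \left(48 - 15\right) \frac{527}{132} = 33 \cdot \frac{527}{132} = \frac{527}{4}$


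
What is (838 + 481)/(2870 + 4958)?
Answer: 1319/7828 ≈ 0.16850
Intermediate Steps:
(838 + 481)/(2870 + 4958) = 1319/7828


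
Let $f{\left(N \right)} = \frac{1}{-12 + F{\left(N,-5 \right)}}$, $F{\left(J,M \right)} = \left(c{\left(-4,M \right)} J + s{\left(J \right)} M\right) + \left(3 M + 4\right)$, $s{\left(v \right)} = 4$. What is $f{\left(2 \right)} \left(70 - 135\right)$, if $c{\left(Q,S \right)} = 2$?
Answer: $\frac{5}{3} \approx 1.6667$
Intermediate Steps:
$F{\left(J,M \right)} = 4 + 2 J + 7 M$ ($F{\left(J,M \right)} = \left(2 J + 4 M\right) + \left(3 M + 4\right) = \left(2 J + 4 M\right) + \left(4 + 3 M\right) = 4 + 2 J + 7 M$)
$f{\left(N \right)} = \frac{1}{-43 + 2 N}$ ($f{\left(N \right)} = \frac{1}{-12 + \left(4 + 2 N + 7 \left(-5\right)\right)} = \frac{1}{-12 + \left(4 + 2 N - 35\right)} = \frac{1}{-12 + \left(-31 + 2 N\right)} = \frac{1}{-43 + 2 N}$)
$f{\left(2 \right)} \left(70 - 135\right) = \frac{70 - 135}{-43 + 2 \cdot 2} = \frac{1}{-43 + 4} \left(-65\right) = \frac{1}{-39} \left(-65\right) = \left(- \frac{1}{39}\right) \left(-65\right) = \frac{5}{3}$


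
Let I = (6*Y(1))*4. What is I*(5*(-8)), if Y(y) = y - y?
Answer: 0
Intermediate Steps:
Y(y) = 0
I = 0 (I = (6*0)*4 = 0*4 = 0)
I*(5*(-8)) = 0*(5*(-8)) = 0*(-40) = 0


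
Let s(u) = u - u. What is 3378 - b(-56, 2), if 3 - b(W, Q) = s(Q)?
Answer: 3375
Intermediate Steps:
s(u) = 0
b(W, Q) = 3 (b(W, Q) = 3 - 1*0 = 3 + 0 = 3)
3378 - b(-56, 2) = 3378 - 1*3 = 3378 - 3 = 3375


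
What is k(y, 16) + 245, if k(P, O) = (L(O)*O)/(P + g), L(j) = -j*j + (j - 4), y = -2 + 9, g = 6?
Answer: -719/13 ≈ -55.308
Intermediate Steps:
y = 7
L(j) = -4 + j - j² (L(j) = -j² + (-4 + j) = -4 + j - j²)
k(P, O) = O*(-4 + O - O²)/(6 + P) (k(P, O) = ((-4 + O - O²)*O)/(P + 6) = (O*(-4 + O - O²))/(6 + P) = O*(-4 + O - O²)/(6 + P))
k(y, 16) + 245 = 16*(-4 + 16 - 1*16²)/(6 + 7) + 245 = 16*(-4 + 16 - 1*256)/13 + 245 = 16*(1/13)*(-4 + 16 - 256) + 245 = 16*(1/13)*(-244) + 245 = -3904/13 + 245 = -719/13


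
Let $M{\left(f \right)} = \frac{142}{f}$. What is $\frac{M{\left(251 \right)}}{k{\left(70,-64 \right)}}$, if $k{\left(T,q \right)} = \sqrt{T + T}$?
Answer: $\frac{71 \sqrt{35}}{8785} \approx 0.047814$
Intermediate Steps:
$k{\left(T,q \right)} = \sqrt{2} \sqrt{T}$ ($k{\left(T,q \right)} = \sqrt{2 T} = \sqrt{2} \sqrt{T}$)
$\frac{M{\left(251 \right)}}{k{\left(70,-64 \right)}} = \frac{142 \cdot \frac{1}{251}}{\sqrt{2} \sqrt{70}} = \frac{142 \cdot \frac{1}{251}}{2 \sqrt{35}} = \frac{142 \frac{\sqrt{35}}{70}}{251} = \frac{71 \sqrt{35}}{8785}$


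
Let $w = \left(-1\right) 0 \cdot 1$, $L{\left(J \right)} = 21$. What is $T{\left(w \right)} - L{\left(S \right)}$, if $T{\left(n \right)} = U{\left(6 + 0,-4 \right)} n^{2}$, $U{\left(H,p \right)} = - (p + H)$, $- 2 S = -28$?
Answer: $-21$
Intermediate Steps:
$S = 14$ ($S = \left(- \frac{1}{2}\right) \left(-28\right) = 14$)
$w = 0$ ($w = 0 \cdot 1 = 0$)
$U{\left(H,p \right)} = - H - p$ ($U{\left(H,p \right)} = - (H + p) = - H - p$)
$T{\left(n \right)} = - 2 n^{2}$ ($T{\left(n \right)} = \left(- (6 + 0) - -4\right) n^{2} = \left(\left(-1\right) 6 + 4\right) n^{2} = \left(-6 + 4\right) n^{2} = - 2 n^{2}$)
$T{\left(w \right)} - L{\left(S \right)} = - 2 \cdot 0^{2} - 21 = \left(-2\right) 0 - 21 = 0 - 21 = -21$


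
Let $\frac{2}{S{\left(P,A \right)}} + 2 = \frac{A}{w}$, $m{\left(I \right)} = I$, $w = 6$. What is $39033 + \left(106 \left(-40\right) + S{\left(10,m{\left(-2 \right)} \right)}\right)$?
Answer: $\frac{243545}{7} \approx 34792.0$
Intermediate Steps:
$S{\left(P,A \right)} = \frac{2}{-2 + \frac{A}{6}}$
$39033 + \left(106 \left(-40\right) + S{\left(10,m{\left(-2 \right)} \right)}\right) = 39033 + \left(106 \left(-40\right) + \frac{12}{-12 - 2}\right) = 39033 - \left(4240 - \frac{12}{-14}\right) = 39033 + \left(-4240 + 12 \left(- \frac{1}{14}\right)\right) = 39033 - \frac{29686}{7} = \frac{243545}{7}$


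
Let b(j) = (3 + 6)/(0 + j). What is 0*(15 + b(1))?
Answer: 0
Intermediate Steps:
b(j) = 9/j
0*(15 + b(1)) = 0*(15 + 9/1) = 0*(15 + 9*1) = 0*(15 + 9) = 0*24 = 0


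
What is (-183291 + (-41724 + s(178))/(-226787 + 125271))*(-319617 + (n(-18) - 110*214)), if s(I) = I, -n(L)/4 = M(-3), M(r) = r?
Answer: 3192437087366725/50758 ≈ 6.2895e+10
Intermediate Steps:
n(L) = 12 (n(L) = -4*(-3) = 12)
(-183291 + (-41724 + s(178))/(-226787 + 125271))*(-319617 + (n(-18) - 110*214)) = (-183291 + (-41724 + 178)/(-226787 + 125271))*(-319617 + (12 - 110*214)) = (-183291 - 41546/(-101516))*(-319617 + (12 - 23540)) = (-183291 - 41546*(-1/101516))*(-319617 - 23528) = (-183291 + 20773/50758)*(-343145) = -9303463805/50758*(-343145) = 3192437087366725/50758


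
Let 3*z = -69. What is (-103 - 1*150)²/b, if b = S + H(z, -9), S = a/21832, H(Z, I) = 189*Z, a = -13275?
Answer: -1397444488/94916979 ≈ -14.723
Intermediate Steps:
z = -23 (z = (⅓)*(-69) = -23)
S = -13275/21832 ≈ -0.60805
b = -94916979/21832 (b = -13275/21832 + 189*(-23) = -13275/21832 - 4347 = -94916979/21832 ≈ -4347.6)
(-103 - 1*150)²/b = (-103 - 1*150)²/(-94916979/21832) = (-103 - 150)²*(-21832/94916979) = (-253)²*(-21832/94916979) = 64009*(-21832/94916979) = -1397444488/94916979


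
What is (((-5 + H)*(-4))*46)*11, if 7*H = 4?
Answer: 62744/7 ≈ 8963.4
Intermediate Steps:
H = 4/7 (H = (1/7)*4 = 4/7 ≈ 0.57143)
(((-5 + H)*(-4))*46)*11 = (((-5 + 4/7)*(-4))*46)*11 = (-31/7*(-4)*46)*11 = ((124/7)*46)*11 = (5704/7)*11 = 62744/7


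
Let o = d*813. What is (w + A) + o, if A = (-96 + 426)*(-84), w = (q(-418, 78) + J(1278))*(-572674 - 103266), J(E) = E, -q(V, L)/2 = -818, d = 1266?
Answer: -1968687622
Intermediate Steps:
q(V, L) = 1636 (q(V, L) = -2*(-818) = 1636)
o = 1029258 (o = 1266*813 = 1029258)
w = -1969689160 (w = (1636 + 1278)*(-572674 - 103266) = 2914*(-675940) = -1969689160)
A = -27720 (A = 330*(-84) = -27720)
(w + A) + o = (-1969689160 - 27720) + 1029258 = -1969716880 + 1029258 = -1968687622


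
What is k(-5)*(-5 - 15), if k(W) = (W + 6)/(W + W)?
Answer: 2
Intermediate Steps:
k(W) = (6 + W)/(2*W) (k(W) = (6 + W)/((2*W)) = (6 + W)*(1/(2*W)) = (6 + W)/(2*W))
k(-5)*(-5 - 15) = ((1/2)*(6 - 5)/(-5))*(-5 - 15) = ((1/2)*(-1/5)*1)*(-20) = -1/10*(-20) = 2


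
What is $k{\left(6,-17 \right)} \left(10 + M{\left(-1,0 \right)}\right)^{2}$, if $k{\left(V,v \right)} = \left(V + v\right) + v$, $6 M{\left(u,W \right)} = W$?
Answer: $-2800$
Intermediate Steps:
$M{\left(u,W \right)} = \frac{W}{6}$
$k{\left(V,v \right)} = V + 2 v$
$k{\left(6,-17 \right)} \left(10 + M{\left(-1,0 \right)}\right)^{2} = \left(6 + 2 \left(-17\right)\right) \left(10 + \frac{1}{6} \cdot 0\right)^{2} = \left(6 - 34\right) \left(10 + 0\right)^{2} = - 28 \cdot 10^{2} = \left(-28\right) 100 = -2800$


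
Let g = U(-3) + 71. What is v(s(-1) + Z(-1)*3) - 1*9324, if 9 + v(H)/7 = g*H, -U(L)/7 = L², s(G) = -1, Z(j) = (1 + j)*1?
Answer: -9443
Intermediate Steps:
Z(j) = 1 + j
U(L) = -7*L²
g = 8 (g = -7*(-3)² + 71 = -7*9 + 71 = -63 + 71 = 8)
v(H) = -63 + 56*H (v(H) = -63 + 7*(8*H) = -63 + 56*H)
v(s(-1) + Z(-1)*3) - 1*9324 = (-63 + 56*(-1 + (1 - 1)*3)) - 1*9324 = (-63 + 56*(-1 + 0*3)) - 9324 = (-63 + 56*(-1 + 0)) - 9324 = (-63 + 56*(-1)) - 9324 = (-63 - 56) - 9324 = -119 - 9324 = -9443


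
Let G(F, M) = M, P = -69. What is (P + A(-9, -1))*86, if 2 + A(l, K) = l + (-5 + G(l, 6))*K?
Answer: -6966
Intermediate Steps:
A(l, K) = -2 + K + l (A(l, K) = -2 + (l + (-5 + 6)*K) = -2 + (l + 1*K) = -2 + (l + K) = -2 + (K + l) = -2 + K + l)
(P + A(-9, -1))*86 = (-69 + (-2 - 1 - 9))*86 = (-69 - 12)*86 = -81*86 = -6966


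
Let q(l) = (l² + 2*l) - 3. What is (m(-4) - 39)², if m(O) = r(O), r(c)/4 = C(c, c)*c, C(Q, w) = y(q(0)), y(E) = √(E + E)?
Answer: -15 + 1248*I*√6 ≈ -15.0 + 3057.0*I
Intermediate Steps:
q(l) = -3 + l² + 2*l
y(E) = √2*√E (y(E) = √(2*E) = √2*√E)
C(Q, w) = I*√6 (C(Q, w) = √2*√(-3 + 0² + 2*0) = √2*√(-3 + 0 + 0) = √2*√(-3) = √2*(I*√3) = I*√6)
r(c) = 4*I*c*√6 (r(c) = 4*((I*√6)*c) = 4*(I*c*√6) = 4*I*c*√6)
m(O) = 4*I*O*√6
(m(-4) - 39)² = (4*I*(-4)*√6 - 39)² = (-16*I*√6 - 39)² = (-39 - 16*I*√6)²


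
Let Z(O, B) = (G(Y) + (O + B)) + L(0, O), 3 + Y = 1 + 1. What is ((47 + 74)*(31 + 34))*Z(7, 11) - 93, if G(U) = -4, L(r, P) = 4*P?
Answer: 330237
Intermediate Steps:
Y = -1 (Y = -3 + (1 + 1) = -3 + 2 = -1)
Z(O, B) = -4 + B + 5*O (Z(O, B) = (-4 + (O + B)) + 4*O = (-4 + (B + O)) + 4*O = (-4 + B + O) + 4*O = -4 + B + 5*O)
((47 + 74)*(31 + 34))*Z(7, 11) - 93 = ((47 + 74)*(31 + 34))*(-4 + 11 + 5*7) - 93 = (121*65)*(-4 + 11 + 35) - 93 = 7865*42 - 93 = 330330 - 93 = 330237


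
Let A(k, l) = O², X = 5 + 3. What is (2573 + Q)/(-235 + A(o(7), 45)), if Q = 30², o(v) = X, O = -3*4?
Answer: -3473/91 ≈ -38.165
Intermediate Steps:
X = 8
O = -12
o(v) = 8
A(k, l) = 144 (A(k, l) = (-12)² = 144)
Q = 900
(2573 + Q)/(-235 + A(o(7), 45)) = (2573 + 900)/(-235 + 144) = 3473/(-91) = 3473*(-1/91) = -3473/91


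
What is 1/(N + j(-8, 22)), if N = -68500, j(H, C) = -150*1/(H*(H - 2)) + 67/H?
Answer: -4/274041 ≈ -1.4596e-5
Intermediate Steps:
j(H, C) = 67/H - 150/(H*(-2 + H)) (j(H, C) = -150*1/(H*(-2 + H)) + 67/H = -150/(H*(-2 + H)) + 67/H = 67/H - 150/(H*(-2 + H)))
1/(N + j(-8, 22)) = 1/(-68500 + (-284 + 67*(-8))/((-8)*(-2 - 8))) = 1/(-68500 - 1/8*(-284 - 536)/(-10)) = 1/(-68500 - 1/8*(-1/10)*(-820)) = 1/(-68500 - 41/4) = 1/(-274041/4) = -4/274041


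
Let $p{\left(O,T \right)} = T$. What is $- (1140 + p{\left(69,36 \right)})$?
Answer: $-1176$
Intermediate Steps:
$- (1140 + p{\left(69,36 \right)}) = - (1140 + 36) = \left(-1\right) 1176 = -1176$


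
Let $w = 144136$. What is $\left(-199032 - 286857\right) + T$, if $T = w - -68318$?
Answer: $-273435$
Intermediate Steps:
$T = 212454$ ($T = 144136 - -68318 = 144136 + 68318 = 212454$)
$\left(-199032 - 286857\right) + T = \left(-199032 - 286857\right) + 212454 = -485889 + 212454 = -273435$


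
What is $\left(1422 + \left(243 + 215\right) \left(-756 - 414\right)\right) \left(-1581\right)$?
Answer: $844946478$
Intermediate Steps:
$\left(1422 + \left(243 + 215\right) \left(-756 - 414\right)\right) \left(-1581\right) = \left(1422 + 458 \left(-1170\right)\right) \left(-1581\right) = \left(1422 - 535860\right) \left(-1581\right) = \left(-534438\right) \left(-1581\right) = 844946478$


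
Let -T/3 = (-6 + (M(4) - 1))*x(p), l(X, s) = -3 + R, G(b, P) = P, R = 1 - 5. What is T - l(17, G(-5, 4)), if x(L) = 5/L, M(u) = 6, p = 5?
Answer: 10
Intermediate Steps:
R = -4
l(X, s) = -7 (l(X, s) = -3 - 4 = -7)
T = 3 (T = -3*(-6 + (6 - 1))*5/5 = -3*(-6 + 5)*5*(1/5) = -(-3) = -3*(-1) = 3)
T - l(17, G(-5, 4)) = 3 - 1*(-7) = 3 + 7 = 10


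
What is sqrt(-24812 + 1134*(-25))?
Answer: I*sqrt(53162) ≈ 230.57*I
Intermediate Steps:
sqrt(-24812 + 1134*(-25)) = sqrt(-24812 - 28350) = sqrt(-53162) = I*sqrt(53162)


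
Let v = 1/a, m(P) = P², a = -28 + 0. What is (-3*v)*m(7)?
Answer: 21/4 ≈ 5.2500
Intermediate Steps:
a = -28
v = -1/28 (v = 1/(-28) = -1/28 ≈ -0.035714)
(-3*v)*m(7) = -3*(-1/28)*7² = (3/28)*49 = 21/4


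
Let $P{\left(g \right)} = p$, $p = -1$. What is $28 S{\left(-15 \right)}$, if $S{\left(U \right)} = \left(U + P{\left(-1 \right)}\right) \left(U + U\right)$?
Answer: $13440$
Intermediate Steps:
$P{\left(g \right)} = -1$
$S{\left(U \right)} = 2 U \left(-1 + U\right)$ ($S{\left(U \right)} = \left(U - 1\right) \left(U + U\right) = \left(-1 + U\right) 2 U = 2 U \left(-1 + U\right)$)
$28 S{\left(-15 \right)} = 28 \cdot 2 \left(-15\right) \left(-1 - 15\right) = 28 \cdot 2 \left(-15\right) \left(-16\right) = 28 \cdot 480 = 13440$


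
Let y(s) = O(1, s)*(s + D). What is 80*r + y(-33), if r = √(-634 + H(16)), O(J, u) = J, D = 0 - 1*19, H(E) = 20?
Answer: -52 + 80*I*√614 ≈ -52.0 + 1982.3*I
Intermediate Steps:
D = -19 (D = 0 - 19 = -19)
r = I*√614 (r = √(-634 + 20) = √(-614) = I*√614 ≈ 24.779*I)
y(s) = -19 + s (y(s) = 1*(s - 19) = 1*(-19 + s) = -19 + s)
80*r + y(-33) = 80*(I*√614) + (-19 - 33) = 80*I*√614 - 52 = -52 + 80*I*√614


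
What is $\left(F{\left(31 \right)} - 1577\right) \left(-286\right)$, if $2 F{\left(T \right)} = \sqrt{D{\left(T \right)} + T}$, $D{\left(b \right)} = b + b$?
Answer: $451022 - 143 \sqrt{93} \approx 4.4964 \cdot 10^{5}$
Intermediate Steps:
$D{\left(b \right)} = 2 b$
$F{\left(T \right)} = \frac{\sqrt{3} \sqrt{T}}{2}$ ($F{\left(T \right)} = \frac{\sqrt{2 T + T}}{2} = \frac{\sqrt{3 T}}{2} = \frac{\sqrt{3} \sqrt{T}}{2}$)
$\left(F{\left(31 \right)} - 1577\right) \left(-286\right) = \left(\frac{\sqrt{3} \sqrt{31}}{2} - 1577\right) \left(-286\right) = \left(\frac{\sqrt{93}}{2} - 1577\right) \left(-286\right) = \left(-1577 + \frac{\sqrt{93}}{2}\right) \left(-286\right) = 451022 - 143 \sqrt{93}$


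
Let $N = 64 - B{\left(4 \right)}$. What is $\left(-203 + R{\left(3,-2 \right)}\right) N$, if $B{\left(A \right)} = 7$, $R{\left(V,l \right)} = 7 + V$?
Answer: $-11001$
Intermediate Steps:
$N = 57$ ($N = 64 - 7 = 57$)
$\left(-203 + R{\left(3,-2 \right)}\right) N = \left(-203 + \left(7 + 3\right)\right) 57 = \left(-203 + 10\right) 57 = \left(-193\right) 57 = -11001$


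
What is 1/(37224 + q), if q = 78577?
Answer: 1/115801 ≈ 8.6355e-6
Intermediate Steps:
1/(37224 + q) = 1/(37224 + 78577) = 1/115801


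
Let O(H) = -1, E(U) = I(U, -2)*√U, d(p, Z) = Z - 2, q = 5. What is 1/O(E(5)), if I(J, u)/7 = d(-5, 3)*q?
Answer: -1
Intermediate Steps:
d(p, Z) = -2 + Z
I(J, u) = 35 (I(J, u) = 7*((-2 + 3)*5) = 7*(1*5) = 7*5 = 35)
E(U) = 35*√U
1/O(E(5)) = 1/(-1) = -1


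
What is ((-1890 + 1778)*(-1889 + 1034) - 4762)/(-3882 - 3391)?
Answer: -90998/7273 ≈ -12.512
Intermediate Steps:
((-1890 + 1778)*(-1889 + 1034) - 4762)/(-3882 - 3391) = (-112*(-855) - 4762)/(-7273) = (95760 - 4762)*(-1/7273) = 90998*(-1/7273) = -90998/7273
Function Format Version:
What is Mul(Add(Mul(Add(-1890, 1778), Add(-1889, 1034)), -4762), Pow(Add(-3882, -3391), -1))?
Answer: Rational(-90998, 7273) ≈ -12.512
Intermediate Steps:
Mul(Add(Mul(Add(-1890, 1778), Add(-1889, 1034)), -4762), Pow(Add(-3882, -3391), -1)) = Mul(Add(Mul(-112, -855), -4762), Pow(-7273, -1)) = Mul(Add(95760, -4762), Rational(-1, 7273)) = Mul(90998, Rational(-1, 7273)) = Rational(-90998, 7273)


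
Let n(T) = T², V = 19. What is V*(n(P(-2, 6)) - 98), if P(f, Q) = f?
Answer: -1786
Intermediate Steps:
V*(n(P(-2, 6)) - 98) = 19*((-2)² - 98) = 19*(4 - 98) = 19*(-94) = -1786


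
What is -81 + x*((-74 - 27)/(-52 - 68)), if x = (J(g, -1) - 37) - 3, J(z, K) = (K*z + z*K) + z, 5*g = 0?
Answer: -344/3 ≈ -114.67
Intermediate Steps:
g = 0 (g = (1/5)*0 = 0)
J(z, K) = z + 2*K*z (J(z, K) = (K*z + K*z) + z = 2*K*z + z = z + 2*K*z)
x = -40 (x = (0*(1 + 2*(-1)) - 37) - 3 = (0*(1 - 2) - 37) - 3 = (0*(-1) - 37) - 3 = (0 - 37) - 3 = -37 - 3 = -40)
-81 + x*((-74 - 27)/(-52 - 68)) = -81 - 40*(-74 - 27)/(-52 - 68) = -81 - (-4040)/(-120) = -81 - (-4040)*(-1)/120 = -81 - 40*101/120 = -81 - 101/3 = -344/3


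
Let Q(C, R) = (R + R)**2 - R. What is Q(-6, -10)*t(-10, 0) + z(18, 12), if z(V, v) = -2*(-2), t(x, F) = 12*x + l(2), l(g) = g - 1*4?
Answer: -50016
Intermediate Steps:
l(g) = -4 + g (l(g) = g - 4 = -4 + g)
t(x, F) = -2 + 12*x (t(x, F) = 12*x + (-4 + 2) = 12*x - 2 = -2 + 12*x)
Q(C, R) = -R + 4*R**2 (Q(C, R) = (2*R)**2 - R = 4*R**2 - R = -R + 4*R**2)
z(V, v) = 4
Q(-6, -10)*t(-10, 0) + z(18, 12) = (-10*(-1 + 4*(-10)))*(-2 + 12*(-10)) + 4 = (-10*(-1 - 40))*(-2 - 120) + 4 = -10*(-41)*(-122) + 4 = 410*(-122) + 4 = -50020 + 4 = -50016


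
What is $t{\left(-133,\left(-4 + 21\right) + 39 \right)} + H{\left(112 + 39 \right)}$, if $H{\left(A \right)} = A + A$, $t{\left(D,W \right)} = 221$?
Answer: $523$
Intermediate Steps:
$H{\left(A \right)} = 2 A$
$t{\left(-133,\left(-4 + 21\right) + 39 \right)} + H{\left(112 + 39 \right)} = 221 + 2 \left(112 + 39\right) = 221 + 2 \cdot 151 = 221 + 302 = 523$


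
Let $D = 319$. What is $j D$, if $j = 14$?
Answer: $4466$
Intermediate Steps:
$j D = 14 \cdot 319 = 4466$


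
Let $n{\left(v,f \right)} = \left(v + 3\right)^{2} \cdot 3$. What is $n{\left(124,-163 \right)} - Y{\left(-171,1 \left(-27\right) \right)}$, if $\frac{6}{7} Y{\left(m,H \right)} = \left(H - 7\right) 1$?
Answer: $\frac{145280}{3} \approx 48427.0$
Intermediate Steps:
$Y{\left(m,H \right)} = - \frac{49}{6} + \frac{7 H}{6}$ ($Y{\left(m,H \right)} = \frac{7 \left(H - 7\right) 1}{6} = \frac{7 \left(-7 + H\right) 1}{6} = \frac{7 \left(-7 + H\right)}{6} = - \frac{49}{6} + \frac{7 H}{6}$)
$n{\left(v,f \right)} = 3 \left(3 + v\right)^{2}$ ($n{\left(v,f \right)} = \left(3 + v\right)^{2} \cdot 3 = 3 \left(3 + v\right)^{2}$)
$n{\left(124,-163 \right)} - Y{\left(-171,1 \left(-27\right) \right)} = 3 \left(3 + 124\right)^{2} - \left(- \frac{49}{6} + \frac{7 \cdot 1 \left(-27\right)}{6}\right) = 3 \cdot 127^{2} - \left(- \frac{49}{6} + \frac{7}{6} \left(-27\right)\right) = 3 \cdot 16129 - \left(- \frac{49}{6} - \frac{63}{2}\right) = 48387 - - \frac{119}{3} = 48387 + \frac{119}{3} = \frac{145280}{3}$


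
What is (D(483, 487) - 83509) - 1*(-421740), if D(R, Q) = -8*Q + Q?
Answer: 334822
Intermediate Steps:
D(R, Q) = -7*Q
(D(483, 487) - 83509) - 1*(-421740) = (-7*487 - 83509) - 1*(-421740) = (-3409 - 83509) + 421740 = -86918 + 421740 = 334822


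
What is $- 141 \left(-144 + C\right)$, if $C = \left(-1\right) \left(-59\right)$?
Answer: $11985$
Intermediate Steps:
$C = 59$
$- 141 \left(-144 + C\right) = - 141 \left(-144 + 59\right) = \left(-141\right) \left(-85\right) = 11985$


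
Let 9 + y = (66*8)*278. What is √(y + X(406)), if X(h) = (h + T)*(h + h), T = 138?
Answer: √588503 ≈ 767.14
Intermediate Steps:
y = 146775 (y = -9 + (66*8)*278 = -9 + 528*278 = -9 + 146784 = 146775)
X(h) = 2*h*(138 + h) (X(h) = (h + 138)*(h + h) = (138 + h)*(2*h) = 2*h*(138 + h))
√(y + X(406)) = √(146775 + 2*406*(138 + 406)) = √(146775 + 2*406*544) = √(146775 + 441728) = √588503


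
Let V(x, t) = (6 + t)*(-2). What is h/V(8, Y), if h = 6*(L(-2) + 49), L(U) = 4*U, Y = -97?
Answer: 123/91 ≈ 1.3516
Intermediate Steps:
V(x, t) = -12 - 2*t
h = 246 (h = 6*(4*(-2) + 49) = 6*(-8 + 49) = 6*41 = 246)
h/V(8, Y) = 246/(-12 - 2*(-97)) = 246/(-12 + 194) = 246/182 = 246*(1/182) = 123/91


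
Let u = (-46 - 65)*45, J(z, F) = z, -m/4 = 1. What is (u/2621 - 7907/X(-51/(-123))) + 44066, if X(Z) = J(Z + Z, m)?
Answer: 3077033567/89114 ≈ 34529.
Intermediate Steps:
m = -4 (m = -4*1 = -4)
X(Z) = 2*Z (X(Z) = Z + Z = 2*Z)
u = -4995 (u = -111*45 = -4995)
(u/2621 - 7907/X(-51/(-123))) + 44066 = (-4995/2621 - 7907/(2*(-51/(-123)))) + 44066 = (-4995*1/2621 - 7907/(2*(-51*(-1/123)))) + 44066 = (-4995/2621 - 7907/(2*(17/41))) + 44066 = (-4995/2621 - 7907/34/41) + 44066 = (-4995/2621 - 7907*41/34) + 44066 = (-4995/2621 - 324187/34) + 44066 = -849863957/89114 + 44066 = 3077033567/89114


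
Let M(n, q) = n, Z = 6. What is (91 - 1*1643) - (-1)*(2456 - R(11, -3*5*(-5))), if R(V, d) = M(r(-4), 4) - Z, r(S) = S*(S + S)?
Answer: 878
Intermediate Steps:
r(S) = 2*S² (r(S) = S*(2*S) = 2*S²)
R(V, d) = 26 (R(V, d) = 2*(-4)² - 1*6 = 2*16 - 6 = 32 - 6 = 26)
(91 - 1*1643) - (-1)*(2456 - R(11, -3*5*(-5))) = (91 - 1*1643) - (-1)*(2456 - 1*26) = (91 - 1643) - (-1)*(2456 - 26) = -1552 - (-1)*2430 = -1552 - 1*(-2430) = -1552 + 2430 = 878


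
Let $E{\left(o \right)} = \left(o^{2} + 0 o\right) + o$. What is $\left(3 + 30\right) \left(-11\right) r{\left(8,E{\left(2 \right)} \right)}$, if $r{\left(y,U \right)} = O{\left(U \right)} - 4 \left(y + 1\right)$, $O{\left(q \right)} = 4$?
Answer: $11616$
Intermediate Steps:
$E{\left(o \right)} = o + o^{2}$ ($E{\left(o \right)} = \left(o^{2} + 0\right) + o = o^{2} + o = o + o^{2}$)
$r{\left(y,U \right)} = - 4 y$ ($r{\left(y,U \right)} = 4 - 4 \left(y + 1\right) = 4 - 4 \left(1 + y\right) = 4 - \left(4 + 4 y\right) = - 4 y$)
$\left(3 + 30\right) \left(-11\right) r{\left(8,E{\left(2 \right)} \right)} = \left(3 + 30\right) \left(-11\right) \left(\left(-4\right) 8\right) = 33 \left(-11\right) \left(-32\right) = \left(-363\right) \left(-32\right) = 11616$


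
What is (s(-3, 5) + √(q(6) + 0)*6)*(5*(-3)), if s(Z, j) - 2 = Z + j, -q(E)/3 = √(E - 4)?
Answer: -60 - 90*I*2^(¼)*√3 ≈ -60.0 - 185.38*I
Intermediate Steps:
q(E) = -3*√(-4 + E) (q(E) = -3*√(E - 4) = -3*√(-4 + E))
s(Z, j) = 2 + Z + j (s(Z, j) = 2 + (Z + j) = 2 + Z + j)
(s(-3, 5) + √(q(6) + 0)*6)*(5*(-3)) = ((2 - 3 + 5) + √(-3*√(-4 + 6) + 0)*6)*(5*(-3)) = (4 + √(-3*√2 + 0)*6)*(-15) = (4 + √(-3*√2)*6)*(-15) = (4 + (I*2^(¼)*√3)*6)*(-15) = (4 + 6*I*2^(¼)*√3)*(-15) = -60 - 90*I*2^(¼)*√3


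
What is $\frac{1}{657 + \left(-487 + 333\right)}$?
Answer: $\frac{1}{503} \approx 0.0019881$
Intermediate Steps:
$\frac{1}{657 + \left(-487 + 333\right)} = \frac{1}{657 - 154} = \frac{1}{503}$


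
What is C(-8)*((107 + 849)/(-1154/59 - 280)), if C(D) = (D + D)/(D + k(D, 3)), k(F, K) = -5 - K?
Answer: -28202/8837 ≈ -3.1914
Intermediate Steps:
C(D) = 2*D/(-8 + D) (C(D) = (D + D)/(D + (-5 - 1*3)) = (2*D)/(D + (-5 - 3)) = (2*D)/(D - 8) = (2*D)/(-8 + D) = 2*D/(-8 + D))
C(-8)*((107 + 849)/(-1154/59 - 280)) = (2*(-8)/(-8 - 8))*((107 + 849)/(-1154/59 - 280)) = (2*(-8)/(-16))*(956/(-1154*1/59 - 280)) = (2*(-8)*(-1/16))*(956/(-1154/59 - 280)) = 1*(956/(-17674/59)) = 1*(956*(-59/17674)) = 1*(-28202/8837) = -28202/8837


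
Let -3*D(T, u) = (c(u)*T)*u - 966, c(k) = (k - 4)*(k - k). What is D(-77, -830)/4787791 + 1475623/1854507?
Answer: 7065571670047/8878991924037 ≈ 0.79576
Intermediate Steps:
c(k) = 0 (c(k) = (-4 + k)*0 = 0)
D(T, u) = 322 (D(T, u) = -((0*T)*u - 966)/3 = -(0*u - 966)/3 = -(0 - 966)/3 = -⅓*(-966) = 322)
D(-77, -830)/4787791 + 1475623/1854507 = 322/4787791 + 1475623/1854507 = 7065571670047/8878991924037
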